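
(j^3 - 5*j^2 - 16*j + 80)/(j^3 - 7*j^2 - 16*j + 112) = (j - 5)/(j - 7)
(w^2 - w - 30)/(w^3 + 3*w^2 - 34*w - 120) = 1/(w + 4)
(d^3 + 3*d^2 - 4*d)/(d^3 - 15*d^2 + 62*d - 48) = d*(d + 4)/(d^2 - 14*d + 48)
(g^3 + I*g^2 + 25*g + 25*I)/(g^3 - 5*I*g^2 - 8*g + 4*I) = (g^3 + I*g^2 + 25*g + 25*I)/(g^3 - 5*I*g^2 - 8*g + 4*I)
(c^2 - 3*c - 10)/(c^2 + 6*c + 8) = (c - 5)/(c + 4)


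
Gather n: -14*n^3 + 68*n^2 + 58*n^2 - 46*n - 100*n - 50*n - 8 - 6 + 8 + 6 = -14*n^3 + 126*n^2 - 196*n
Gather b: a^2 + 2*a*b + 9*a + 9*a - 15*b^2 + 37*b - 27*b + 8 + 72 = a^2 + 18*a - 15*b^2 + b*(2*a + 10) + 80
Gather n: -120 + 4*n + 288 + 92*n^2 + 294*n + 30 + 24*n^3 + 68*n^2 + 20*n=24*n^3 + 160*n^2 + 318*n + 198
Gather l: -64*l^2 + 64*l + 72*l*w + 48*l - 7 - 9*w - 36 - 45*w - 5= -64*l^2 + l*(72*w + 112) - 54*w - 48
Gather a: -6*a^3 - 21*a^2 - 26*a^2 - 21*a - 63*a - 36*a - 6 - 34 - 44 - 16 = -6*a^3 - 47*a^2 - 120*a - 100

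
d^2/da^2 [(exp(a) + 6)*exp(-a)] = 6*exp(-a)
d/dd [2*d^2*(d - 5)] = 2*d*(3*d - 10)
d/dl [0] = 0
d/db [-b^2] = -2*b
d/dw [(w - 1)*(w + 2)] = 2*w + 1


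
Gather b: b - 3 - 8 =b - 11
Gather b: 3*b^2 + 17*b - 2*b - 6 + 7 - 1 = 3*b^2 + 15*b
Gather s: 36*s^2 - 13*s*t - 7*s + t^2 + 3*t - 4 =36*s^2 + s*(-13*t - 7) + t^2 + 3*t - 4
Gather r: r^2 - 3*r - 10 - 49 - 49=r^2 - 3*r - 108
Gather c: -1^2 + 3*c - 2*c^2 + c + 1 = -2*c^2 + 4*c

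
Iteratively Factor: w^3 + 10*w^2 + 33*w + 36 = (w + 3)*(w^2 + 7*w + 12) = (w + 3)*(w + 4)*(w + 3)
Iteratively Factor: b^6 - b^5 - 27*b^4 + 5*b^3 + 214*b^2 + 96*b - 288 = (b + 3)*(b^5 - 4*b^4 - 15*b^3 + 50*b^2 + 64*b - 96) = (b - 4)*(b + 3)*(b^4 - 15*b^2 - 10*b + 24) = (b - 4)*(b + 2)*(b + 3)*(b^3 - 2*b^2 - 11*b + 12) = (b - 4)^2*(b + 2)*(b + 3)*(b^2 + 2*b - 3) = (b - 4)^2*(b - 1)*(b + 2)*(b + 3)*(b + 3)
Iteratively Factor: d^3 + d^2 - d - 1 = (d + 1)*(d^2 - 1) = (d + 1)^2*(d - 1)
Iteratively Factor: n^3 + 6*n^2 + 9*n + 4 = (n + 1)*(n^2 + 5*n + 4) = (n + 1)^2*(n + 4)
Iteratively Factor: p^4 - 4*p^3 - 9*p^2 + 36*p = (p - 3)*(p^3 - p^2 - 12*p) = (p - 4)*(p - 3)*(p^2 + 3*p) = p*(p - 4)*(p - 3)*(p + 3)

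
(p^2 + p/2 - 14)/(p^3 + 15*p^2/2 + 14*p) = (2*p - 7)/(p*(2*p + 7))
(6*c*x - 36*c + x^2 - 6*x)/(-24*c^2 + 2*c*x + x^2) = (x - 6)/(-4*c + x)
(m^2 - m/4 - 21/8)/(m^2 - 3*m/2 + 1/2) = (8*m^2 - 2*m - 21)/(4*(2*m^2 - 3*m + 1))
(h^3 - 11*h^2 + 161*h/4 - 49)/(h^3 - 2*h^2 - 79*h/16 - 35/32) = 8*(2*h^2 - 15*h + 28)/(16*h^2 + 24*h + 5)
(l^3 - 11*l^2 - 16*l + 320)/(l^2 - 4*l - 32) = (l^2 - 3*l - 40)/(l + 4)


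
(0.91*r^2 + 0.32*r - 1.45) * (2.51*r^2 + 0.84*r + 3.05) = 2.2841*r^4 + 1.5676*r^3 - 0.5952*r^2 - 0.242*r - 4.4225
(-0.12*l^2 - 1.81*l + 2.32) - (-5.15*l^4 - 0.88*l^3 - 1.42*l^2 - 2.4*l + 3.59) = 5.15*l^4 + 0.88*l^3 + 1.3*l^2 + 0.59*l - 1.27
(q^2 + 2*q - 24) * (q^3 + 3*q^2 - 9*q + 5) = q^5 + 5*q^4 - 27*q^3 - 85*q^2 + 226*q - 120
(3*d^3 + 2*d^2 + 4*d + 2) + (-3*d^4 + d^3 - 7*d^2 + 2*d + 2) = -3*d^4 + 4*d^3 - 5*d^2 + 6*d + 4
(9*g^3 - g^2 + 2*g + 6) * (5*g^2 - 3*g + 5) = 45*g^5 - 32*g^4 + 58*g^3 + 19*g^2 - 8*g + 30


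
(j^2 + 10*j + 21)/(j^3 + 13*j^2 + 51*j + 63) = 1/(j + 3)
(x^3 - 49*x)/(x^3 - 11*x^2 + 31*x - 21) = x*(x + 7)/(x^2 - 4*x + 3)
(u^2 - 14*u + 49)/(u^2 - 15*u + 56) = (u - 7)/(u - 8)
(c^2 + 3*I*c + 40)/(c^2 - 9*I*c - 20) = (c + 8*I)/(c - 4*I)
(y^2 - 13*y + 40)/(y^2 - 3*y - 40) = (y - 5)/(y + 5)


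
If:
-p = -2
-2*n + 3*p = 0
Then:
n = 3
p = 2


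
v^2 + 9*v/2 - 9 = (v - 3/2)*(v + 6)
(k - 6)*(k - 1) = k^2 - 7*k + 6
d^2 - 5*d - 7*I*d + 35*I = (d - 5)*(d - 7*I)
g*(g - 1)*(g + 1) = g^3 - g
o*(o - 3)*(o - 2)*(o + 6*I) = o^4 - 5*o^3 + 6*I*o^3 + 6*o^2 - 30*I*o^2 + 36*I*o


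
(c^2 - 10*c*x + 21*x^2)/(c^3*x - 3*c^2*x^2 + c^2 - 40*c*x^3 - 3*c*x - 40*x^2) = (-c^2 + 10*c*x - 21*x^2)/(-c^3*x + 3*c^2*x^2 - c^2 + 40*c*x^3 + 3*c*x + 40*x^2)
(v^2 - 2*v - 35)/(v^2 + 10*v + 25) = (v - 7)/(v + 5)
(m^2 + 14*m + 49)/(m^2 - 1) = (m^2 + 14*m + 49)/(m^2 - 1)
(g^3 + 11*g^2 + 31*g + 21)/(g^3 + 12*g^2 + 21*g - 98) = (g^2 + 4*g + 3)/(g^2 + 5*g - 14)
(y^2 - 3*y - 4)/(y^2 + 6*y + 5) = (y - 4)/(y + 5)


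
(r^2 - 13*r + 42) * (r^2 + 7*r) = r^4 - 6*r^3 - 49*r^2 + 294*r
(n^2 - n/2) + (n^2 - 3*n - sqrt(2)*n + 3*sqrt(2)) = 2*n^2 - 7*n/2 - sqrt(2)*n + 3*sqrt(2)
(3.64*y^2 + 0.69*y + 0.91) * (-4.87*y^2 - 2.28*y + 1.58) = -17.7268*y^4 - 11.6595*y^3 - 0.253699999999999*y^2 - 0.9846*y + 1.4378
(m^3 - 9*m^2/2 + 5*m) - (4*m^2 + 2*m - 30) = m^3 - 17*m^2/2 + 3*m + 30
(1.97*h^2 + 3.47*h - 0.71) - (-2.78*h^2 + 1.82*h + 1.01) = 4.75*h^2 + 1.65*h - 1.72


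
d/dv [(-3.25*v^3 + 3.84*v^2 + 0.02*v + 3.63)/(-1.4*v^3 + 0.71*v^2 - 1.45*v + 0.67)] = (3.0685*v^4 + 9.481*v^3 + 3.1313*v^2 - 0.00899999999999945*v + 5.2769)/(1.96*v^6 - 1.988*v^5 + 4.5641*v^4 - 3.935*v^3 + 3.0539*v^2 - 1.943*v + 0.4489)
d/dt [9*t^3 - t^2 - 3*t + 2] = 27*t^2 - 2*t - 3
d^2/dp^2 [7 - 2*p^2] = -4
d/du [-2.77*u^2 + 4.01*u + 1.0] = 4.01 - 5.54*u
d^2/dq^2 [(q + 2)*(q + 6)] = 2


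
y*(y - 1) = y^2 - y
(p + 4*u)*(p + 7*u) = p^2 + 11*p*u + 28*u^2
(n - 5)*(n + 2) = n^2 - 3*n - 10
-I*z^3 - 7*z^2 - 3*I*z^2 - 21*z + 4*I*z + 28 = (z + 4)*(z - 7*I)*(-I*z + I)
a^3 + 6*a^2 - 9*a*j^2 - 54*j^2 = (a + 6)*(a - 3*j)*(a + 3*j)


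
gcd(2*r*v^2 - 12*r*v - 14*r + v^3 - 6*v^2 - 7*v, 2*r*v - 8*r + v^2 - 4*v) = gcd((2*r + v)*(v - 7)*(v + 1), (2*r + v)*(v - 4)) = 2*r + v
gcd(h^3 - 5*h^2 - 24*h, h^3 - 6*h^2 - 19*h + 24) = h^2 - 5*h - 24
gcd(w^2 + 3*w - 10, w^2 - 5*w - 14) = 1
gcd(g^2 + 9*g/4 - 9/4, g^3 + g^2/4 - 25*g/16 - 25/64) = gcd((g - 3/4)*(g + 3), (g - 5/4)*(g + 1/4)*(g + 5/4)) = 1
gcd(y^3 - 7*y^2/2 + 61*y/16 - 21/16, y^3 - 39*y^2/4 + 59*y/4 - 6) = y^2 - 7*y/4 + 3/4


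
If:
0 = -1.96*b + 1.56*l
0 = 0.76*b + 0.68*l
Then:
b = 0.00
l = 0.00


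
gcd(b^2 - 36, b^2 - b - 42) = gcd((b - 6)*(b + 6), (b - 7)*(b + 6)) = b + 6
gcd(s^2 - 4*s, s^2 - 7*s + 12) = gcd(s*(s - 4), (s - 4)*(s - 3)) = s - 4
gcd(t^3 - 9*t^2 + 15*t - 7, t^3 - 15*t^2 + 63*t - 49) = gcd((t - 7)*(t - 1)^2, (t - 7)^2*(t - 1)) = t^2 - 8*t + 7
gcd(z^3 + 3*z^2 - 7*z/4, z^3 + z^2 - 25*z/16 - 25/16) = 1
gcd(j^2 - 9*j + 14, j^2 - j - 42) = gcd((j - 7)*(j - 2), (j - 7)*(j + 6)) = j - 7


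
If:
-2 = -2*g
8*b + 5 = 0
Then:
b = -5/8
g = 1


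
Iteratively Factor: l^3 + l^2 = (l + 1)*(l^2) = l*(l + 1)*(l)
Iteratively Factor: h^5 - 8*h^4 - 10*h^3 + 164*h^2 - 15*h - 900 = (h + 3)*(h^4 - 11*h^3 + 23*h^2 + 95*h - 300) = (h - 5)*(h + 3)*(h^3 - 6*h^2 - 7*h + 60) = (h - 5)^2*(h + 3)*(h^2 - h - 12) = (h - 5)^2*(h - 4)*(h + 3)*(h + 3)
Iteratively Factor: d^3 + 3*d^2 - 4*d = (d - 1)*(d^2 + 4*d) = (d - 1)*(d + 4)*(d)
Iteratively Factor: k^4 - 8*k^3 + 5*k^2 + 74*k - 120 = (k - 5)*(k^3 - 3*k^2 - 10*k + 24) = (k - 5)*(k - 4)*(k^2 + k - 6) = (k - 5)*(k - 4)*(k + 3)*(k - 2)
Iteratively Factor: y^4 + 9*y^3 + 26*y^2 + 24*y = (y + 4)*(y^3 + 5*y^2 + 6*y) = (y + 2)*(y + 4)*(y^2 + 3*y) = (y + 2)*(y + 3)*(y + 4)*(y)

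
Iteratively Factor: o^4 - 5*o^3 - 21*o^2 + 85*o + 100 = (o + 4)*(o^3 - 9*o^2 + 15*o + 25) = (o - 5)*(o + 4)*(o^2 - 4*o - 5) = (o - 5)^2*(o + 4)*(o + 1)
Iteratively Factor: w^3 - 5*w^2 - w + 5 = (w - 1)*(w^2 - 4*w - 5) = (w - 1)*(w + 1)*(w - 5)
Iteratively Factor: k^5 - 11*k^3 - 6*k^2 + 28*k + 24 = (k - 3)*(k^4 + 3*k^3 - 2*k^2 - 12*k - 8) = (k - 3)*(k - 2)*(k^3 + 5*k^2 + 8*k + 4) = (k - 3)*(k - 2)*(k + 2)*(k^2 + 3*k + 2) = (k - 3)*(k - 2)*(k + 2)^2*(k + 1)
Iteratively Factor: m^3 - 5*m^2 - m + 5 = (m + 1)*(m^2 - 6*m + 5) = (m - 1)*(m + 1)*(m - 5)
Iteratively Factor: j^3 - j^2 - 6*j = (j - 3)*(j^2 + 2*j) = j*(j - 3)*(j + 2)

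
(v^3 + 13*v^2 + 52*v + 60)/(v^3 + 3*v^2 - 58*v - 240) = (v + 2)/(v - 8)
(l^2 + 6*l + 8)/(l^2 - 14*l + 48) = (l^2 + 6*l + 8)/(l^2 - 14*l + 48)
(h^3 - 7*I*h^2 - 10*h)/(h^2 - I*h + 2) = h*(h - 5*I)/(h + I)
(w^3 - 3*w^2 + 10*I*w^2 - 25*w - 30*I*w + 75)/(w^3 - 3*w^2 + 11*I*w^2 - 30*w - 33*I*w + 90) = (w + 5*I)/(w + 6*I)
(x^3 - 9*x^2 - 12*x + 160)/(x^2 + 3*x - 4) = (x^2 - 13*x + 40)/(x - 1)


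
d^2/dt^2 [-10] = 0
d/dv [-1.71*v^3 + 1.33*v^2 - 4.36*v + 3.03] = -5.13*v^2 + 2.66*v - 4.36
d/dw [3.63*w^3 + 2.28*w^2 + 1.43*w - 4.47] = 10.89*w^2 + 4.56*w + 1.43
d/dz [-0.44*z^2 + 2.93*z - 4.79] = 2.93 - 0.88*z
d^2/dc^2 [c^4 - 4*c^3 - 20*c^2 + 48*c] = 12*c^2 - 24*c - 40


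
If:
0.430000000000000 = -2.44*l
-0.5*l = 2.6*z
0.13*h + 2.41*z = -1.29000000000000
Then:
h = -10.55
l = -0.18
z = 0.03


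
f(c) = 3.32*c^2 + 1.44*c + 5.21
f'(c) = 6.64*c + 1.44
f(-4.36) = 62.04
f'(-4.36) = -27.51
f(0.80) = 8.49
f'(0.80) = 6.75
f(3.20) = 43.81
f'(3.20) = 22.69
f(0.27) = 5.84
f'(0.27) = 3.23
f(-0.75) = 6.00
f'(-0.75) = -3.54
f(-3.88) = 49.60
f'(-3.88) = -24.32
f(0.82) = 8.62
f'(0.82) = 6.88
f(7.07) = 181.34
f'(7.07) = 48.38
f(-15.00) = 730.61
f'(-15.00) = -98.16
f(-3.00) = 30.77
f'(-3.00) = -18.48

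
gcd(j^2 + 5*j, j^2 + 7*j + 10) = j + 5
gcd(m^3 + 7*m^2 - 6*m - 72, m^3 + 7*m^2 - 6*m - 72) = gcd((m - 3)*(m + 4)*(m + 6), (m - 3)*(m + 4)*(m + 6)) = m^3 + 7*m^2 - 6*m - 72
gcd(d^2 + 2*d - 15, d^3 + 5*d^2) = d + 5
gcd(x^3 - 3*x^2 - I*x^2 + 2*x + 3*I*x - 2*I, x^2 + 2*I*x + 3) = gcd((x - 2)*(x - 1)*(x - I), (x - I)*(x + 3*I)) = x - I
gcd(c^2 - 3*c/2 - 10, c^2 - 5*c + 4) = c - 4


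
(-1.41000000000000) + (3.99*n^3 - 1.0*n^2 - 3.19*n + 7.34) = 3.99*n^3 - 1.0*n^2 - 3.19*n + 5.93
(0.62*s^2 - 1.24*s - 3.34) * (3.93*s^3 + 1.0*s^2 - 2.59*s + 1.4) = 2.4366*s^5 - 4.2532*s^4 - 15.972*s^3 + 0.7396*s^2 + 6.9146*s - 4.676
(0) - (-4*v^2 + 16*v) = 4*v^2 - 16*v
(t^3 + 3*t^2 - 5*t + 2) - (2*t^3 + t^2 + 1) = -t^3 + 2*t^2 - 5*t + 1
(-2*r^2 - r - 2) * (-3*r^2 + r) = 6*r^4 + r^3 + 5*r^2 - 2*r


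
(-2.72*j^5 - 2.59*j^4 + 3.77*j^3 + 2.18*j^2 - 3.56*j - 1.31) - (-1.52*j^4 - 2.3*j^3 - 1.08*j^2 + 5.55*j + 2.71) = -2.72*j^5 - 1.07*j^4 + 6.07*j^3 + 3.26*j^2 - 9.11*j - 4.02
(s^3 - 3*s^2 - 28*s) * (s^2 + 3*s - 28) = s^5 - 65*s^3 + 784*s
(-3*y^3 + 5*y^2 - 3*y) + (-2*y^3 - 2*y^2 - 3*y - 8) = -5*y^3 + 3*y^2 - 6*y - 8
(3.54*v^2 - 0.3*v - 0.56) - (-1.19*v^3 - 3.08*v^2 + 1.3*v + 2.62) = 1.19*v^3 + 6.62*v^2 - 1.6*v - 3.18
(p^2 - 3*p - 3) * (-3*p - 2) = -3*p^3 + 7*p^2 + 15*p + 6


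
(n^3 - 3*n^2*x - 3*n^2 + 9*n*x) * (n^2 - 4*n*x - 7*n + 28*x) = n^5 - 7*n^4*x - 10*n^4 + 12*n^3*x^2 + 70*n^3*x + 21*n^3 - 120*n^2*x^2 - 147*n^2*x + 252*n*x^2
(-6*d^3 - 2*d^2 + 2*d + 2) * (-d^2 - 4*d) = 6*d^5 + 26*d^4 + 6*d^3 - 10*d^2 - 8*d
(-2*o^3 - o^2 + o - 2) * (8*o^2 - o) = -16*o^5 - 6*o^4 + 9*o^3 - 17*o^2 + 2*o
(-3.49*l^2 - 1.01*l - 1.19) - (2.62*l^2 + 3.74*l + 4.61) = -6.11*l^2 - 4.75*l - 5.8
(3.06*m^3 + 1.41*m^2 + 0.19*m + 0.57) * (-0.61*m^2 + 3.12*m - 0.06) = -1.8666*m^5 + 8.6871*m^4 + 4.0997*m^3 + 0.1605*m^2 + 1.767*m - 0.0342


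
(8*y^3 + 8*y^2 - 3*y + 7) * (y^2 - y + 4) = 8*y^5 + 21*y^3 + 42*y^2 - 19*y + 28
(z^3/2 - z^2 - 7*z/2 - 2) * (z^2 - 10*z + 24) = z^5/2 - 6*z^4 + 37*z^3/2 + 9*z^2 - 64*z - 48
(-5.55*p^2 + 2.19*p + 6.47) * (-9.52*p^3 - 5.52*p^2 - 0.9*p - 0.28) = 52.836*p^5 + 9.7872*p^4 - 68.6882*p^3 - 36.1314*p^2 - 6.4362*p - 1.8116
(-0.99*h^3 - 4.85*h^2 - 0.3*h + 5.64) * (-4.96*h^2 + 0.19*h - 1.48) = 4.9104*h^5 + 23.8679*h^4 + 2.0317*h^3 - 20.8534*h^2 + 1.5156*h - 8.3472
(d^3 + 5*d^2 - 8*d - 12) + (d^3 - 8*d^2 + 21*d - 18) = 2*d^3 - 3*d^2 + 13*d - 30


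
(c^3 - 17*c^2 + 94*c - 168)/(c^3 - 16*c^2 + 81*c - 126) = (c - 4)/(c - 3)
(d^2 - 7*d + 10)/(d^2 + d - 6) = (d - 5)/(d + 3)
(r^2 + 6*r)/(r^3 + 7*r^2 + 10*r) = (r + 6)/(r^2 + 7*r + 10)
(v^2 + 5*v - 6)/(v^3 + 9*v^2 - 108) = (v - 1)/(v^2 + 3*v - 18)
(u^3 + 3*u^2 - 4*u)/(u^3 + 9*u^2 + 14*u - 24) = u/(u + 6)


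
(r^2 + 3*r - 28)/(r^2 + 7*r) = (r - 4)/r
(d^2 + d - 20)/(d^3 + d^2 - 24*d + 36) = (d^2 + d - 20)/(d^3 + d^2 - 24*d + 36)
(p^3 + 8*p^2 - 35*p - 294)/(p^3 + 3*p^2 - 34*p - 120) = (p^2 + 14*p + 49)/(p^2 + 9*p + 20)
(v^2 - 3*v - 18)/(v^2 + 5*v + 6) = (v - 6)/(v + 2)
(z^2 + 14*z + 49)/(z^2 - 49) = (z + 7)/(z - 7)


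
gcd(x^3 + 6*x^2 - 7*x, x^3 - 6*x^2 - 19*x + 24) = x - 1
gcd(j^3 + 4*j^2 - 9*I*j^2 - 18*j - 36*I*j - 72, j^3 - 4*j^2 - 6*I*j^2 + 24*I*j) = j - 6*I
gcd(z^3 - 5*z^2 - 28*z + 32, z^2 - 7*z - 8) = z - 8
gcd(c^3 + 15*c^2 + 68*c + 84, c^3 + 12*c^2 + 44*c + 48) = c^2 + 8*c + 12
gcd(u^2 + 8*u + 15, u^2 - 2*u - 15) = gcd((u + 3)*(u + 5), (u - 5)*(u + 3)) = u + 3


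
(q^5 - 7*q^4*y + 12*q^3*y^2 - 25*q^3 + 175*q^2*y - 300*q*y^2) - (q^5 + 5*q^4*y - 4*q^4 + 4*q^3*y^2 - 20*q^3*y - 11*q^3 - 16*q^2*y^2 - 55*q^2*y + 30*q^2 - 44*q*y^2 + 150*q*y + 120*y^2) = -12*q^4*y + 4*q^4 + 8*q^3*y^2 + 20*q^3*y - 14*q^3 + 16*q^2*y^2 + 230*q^2*y - 30*q^2 - 256*q*y^2 - 150*q*y - 120*y^2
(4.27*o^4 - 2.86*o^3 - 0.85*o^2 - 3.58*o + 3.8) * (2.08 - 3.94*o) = -16.8238*o^5 + 20.15*o^4 - 2.5998*o^3 + 12.3372*o^2 - 22.4184*o + 7.904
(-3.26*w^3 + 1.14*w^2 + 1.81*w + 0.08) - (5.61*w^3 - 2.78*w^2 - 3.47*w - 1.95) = -8.87*w^3 + 3.92*w^2 + 5.28*w + 2.03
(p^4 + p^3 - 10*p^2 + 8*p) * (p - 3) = p^5 - 2*p^4 - 13*p^3 + 38*p^2 - 24*p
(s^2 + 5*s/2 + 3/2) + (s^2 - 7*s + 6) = 2*s^2 - 9*s/2 + 15/2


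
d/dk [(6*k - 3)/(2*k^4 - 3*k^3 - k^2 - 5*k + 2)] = 3*(-12*k^4 + 20*k^3 - 7*k^2 - 2*k - 1)/(4*k^8 - 12*k^7 + 5*k^6 - 14*k^5 + 39*k^4 - 2*k^3 + 21*k^2 - 20*k + 4)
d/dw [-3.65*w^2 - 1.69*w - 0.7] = -7.3*w - 1.69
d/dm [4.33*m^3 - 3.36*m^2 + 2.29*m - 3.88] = 12.99*m^2 - 6.72*m + 2.29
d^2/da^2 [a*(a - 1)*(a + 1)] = 6*a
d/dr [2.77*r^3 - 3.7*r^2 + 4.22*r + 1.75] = 8.31*r^2 - 7.4*r + 4.22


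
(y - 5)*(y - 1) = y^2 - 6*y + 5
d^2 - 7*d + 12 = (d - 4)*(d - 3)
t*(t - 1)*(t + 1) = t^3 - t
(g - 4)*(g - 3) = g^2 - 7*g + 12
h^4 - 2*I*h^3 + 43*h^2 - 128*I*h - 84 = (h - 6*I)*(h - 2*I)*(h - I)*(h + 7*I)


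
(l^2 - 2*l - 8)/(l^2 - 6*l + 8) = (l + 2)/(l - 2)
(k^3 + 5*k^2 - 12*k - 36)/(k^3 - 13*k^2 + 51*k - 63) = (k^2 + 8*k + 12)/(k^2 - 10*k + 21)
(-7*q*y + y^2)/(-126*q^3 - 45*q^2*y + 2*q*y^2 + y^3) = y/(18*q^2 + 9*q*y + y^2)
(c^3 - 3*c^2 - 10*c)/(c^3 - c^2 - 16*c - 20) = c/(c + 2)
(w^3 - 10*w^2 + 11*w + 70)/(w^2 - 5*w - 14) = w - 5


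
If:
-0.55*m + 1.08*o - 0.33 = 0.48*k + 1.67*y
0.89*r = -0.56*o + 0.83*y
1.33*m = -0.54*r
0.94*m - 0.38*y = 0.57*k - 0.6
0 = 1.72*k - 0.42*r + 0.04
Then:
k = -0.09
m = 0.12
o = 3.42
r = -0.28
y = 2.00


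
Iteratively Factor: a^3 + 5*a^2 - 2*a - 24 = (a + 4)*(a^2 + a - 6) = (a + 3)*(a + 4)*(a - 2)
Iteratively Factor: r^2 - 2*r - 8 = (r + 2)*(r - 4)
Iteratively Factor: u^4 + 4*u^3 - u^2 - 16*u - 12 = (u - 2)*(u^3 + 6*u^2 + 11*u + 6) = (u - 2)*(u + 2)*(u^2 + 4*u + 3) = (u - 2)*(u + 2)*(u + 3)*(u + 1)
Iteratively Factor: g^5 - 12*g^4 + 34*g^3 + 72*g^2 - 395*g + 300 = (g - 5)*(g^4 - 7*g^3 - g^2 + 67*g - 60) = (g - 5)*(g - 4)*(g^3 - 3*g^2 - 13*g + 15) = (g - 5)*(g - 4)*(g - 1)*(g^2 - 2*g - 15) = (g - 5)*(g - 4)*(g - 1)*(g + 3)*(g - 5)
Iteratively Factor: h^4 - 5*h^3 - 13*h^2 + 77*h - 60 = (h - 5)*(h^3 - 13*h + 12) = (h - 5)*(h - 1)*(h^2 + h - 12) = (h - 5)*(h - 1)*(h + 4)*(h - 3)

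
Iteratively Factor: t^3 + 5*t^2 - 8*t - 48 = (t + 4)*(t^2 + t - 12) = (t + 4)^2*(t - 3)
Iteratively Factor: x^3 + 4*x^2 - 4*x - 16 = (x + 4)*(x^2 - 4) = (x + 2)*(x + 4)*(x - 2)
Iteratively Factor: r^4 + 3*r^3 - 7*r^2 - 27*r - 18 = (r + 1)*(r^3 + 2*r^2 - 9*r - 18) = (r + 1)*(r + 2)*(r^2 - 9) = (r + 1)*(r + 2)*(r + 3)*(r - 3)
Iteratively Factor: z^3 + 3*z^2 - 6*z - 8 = (z + 1)*(z^2 + 2*z - 8) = (z + 1)*(z + 4)*(z - 2)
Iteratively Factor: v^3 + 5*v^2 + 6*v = (v + 2)*(v^2 + 3*v) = v*(v + 2)*(v + 3)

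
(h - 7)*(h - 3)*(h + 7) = h^3 - 3*h^2 - 49*h + 147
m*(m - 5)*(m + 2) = m^3 - 3*m^2 - 10*m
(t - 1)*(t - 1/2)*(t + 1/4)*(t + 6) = t^4 + 19*t^3/4 - 59*t^2/8 + 7*t/8 + 3/4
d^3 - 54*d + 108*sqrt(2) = (d - 3*sqrt(2))^2*(d + 6*sqrt(2))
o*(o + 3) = o^2 + 3*o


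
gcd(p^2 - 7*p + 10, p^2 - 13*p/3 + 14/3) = p - 2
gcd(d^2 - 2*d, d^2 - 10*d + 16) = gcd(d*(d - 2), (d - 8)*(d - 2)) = d - 2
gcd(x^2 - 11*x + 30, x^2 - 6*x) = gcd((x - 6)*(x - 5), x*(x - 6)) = x - 6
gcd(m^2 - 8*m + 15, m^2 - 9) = m - 3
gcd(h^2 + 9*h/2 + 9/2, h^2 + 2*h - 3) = h + 3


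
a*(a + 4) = a^2 + 4*a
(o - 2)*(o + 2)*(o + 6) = o^3 + 6*o^2 - 4*o - 24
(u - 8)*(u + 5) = u^2 - 3*u - 40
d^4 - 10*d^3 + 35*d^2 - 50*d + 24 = (d - 4)*(d - 3)*(d - 2)*(d - 1)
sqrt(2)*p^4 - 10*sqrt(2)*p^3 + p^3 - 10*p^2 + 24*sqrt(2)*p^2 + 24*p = p*(p - 6)*(p - 4)*(sqrt(2)*p + 1)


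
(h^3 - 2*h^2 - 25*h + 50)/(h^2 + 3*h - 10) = h - 5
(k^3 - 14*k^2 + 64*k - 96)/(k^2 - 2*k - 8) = (k^2 - 10*k + 24)/(k + 2)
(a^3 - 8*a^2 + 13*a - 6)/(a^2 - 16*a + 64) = (a^3 - 8*a^2 + 13*a - 6)/(a^2 - 16*a + 64)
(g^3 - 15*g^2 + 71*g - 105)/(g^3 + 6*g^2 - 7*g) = (g^3 - 15*g^2 + 71*g - 105)/(g*(g^2 + 6*g - 7))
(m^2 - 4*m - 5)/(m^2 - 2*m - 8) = (-m^2 + 4*m + 5)/(-m^2 + 2*m + 8)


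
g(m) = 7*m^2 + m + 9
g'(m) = 14*m + 1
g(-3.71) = 101.64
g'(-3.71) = -50.94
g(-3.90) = 111.57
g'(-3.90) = -53.60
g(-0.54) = 10.50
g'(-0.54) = -6.56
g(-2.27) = 42.80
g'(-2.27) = -30.78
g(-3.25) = 79.69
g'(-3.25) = -44.50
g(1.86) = 35.08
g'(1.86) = 27.04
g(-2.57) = 52.66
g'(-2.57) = -34.98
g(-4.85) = 168.81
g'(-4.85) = -66.90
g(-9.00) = 567.00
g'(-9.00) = -125.00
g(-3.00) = 69.00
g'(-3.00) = -41.00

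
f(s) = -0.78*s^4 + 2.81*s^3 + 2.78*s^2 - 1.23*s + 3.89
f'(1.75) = 17.60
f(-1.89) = -12.78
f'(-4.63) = 463.41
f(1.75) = 18.00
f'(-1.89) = 39.44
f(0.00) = 3.89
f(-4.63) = -568.16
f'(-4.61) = 457.97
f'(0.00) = -1.23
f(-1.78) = -8.79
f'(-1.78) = 33.18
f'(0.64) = 4.96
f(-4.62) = -563.54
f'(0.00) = -1.23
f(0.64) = 4.85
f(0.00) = 3.89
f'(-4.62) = 460.68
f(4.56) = -14.72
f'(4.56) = -96.42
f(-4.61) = -558.95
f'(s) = -3.12*s^3 + 8.43*s^2 + 5.56*s - 1.23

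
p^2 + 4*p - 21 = (p - 3)*(p + 7)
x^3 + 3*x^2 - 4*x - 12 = (x - 2)*(x + 2)*(x + 3)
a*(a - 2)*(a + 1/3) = a^3 - 5*a^2/3 - 2*a/3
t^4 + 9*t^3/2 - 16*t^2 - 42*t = t*(t - 7/2)*(t + 2)*(t + 6)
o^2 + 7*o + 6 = (o + 1)*(o + 6)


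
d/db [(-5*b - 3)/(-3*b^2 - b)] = 3*(-5*b^2 - 6*b - 1)/(b^2*(9*b^2 + 6*b + 1))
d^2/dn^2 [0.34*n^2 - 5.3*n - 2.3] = 0.680000000000000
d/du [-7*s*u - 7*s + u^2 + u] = -7*s + 2*u + 1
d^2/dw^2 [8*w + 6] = 0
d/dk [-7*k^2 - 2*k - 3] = -14*k - 2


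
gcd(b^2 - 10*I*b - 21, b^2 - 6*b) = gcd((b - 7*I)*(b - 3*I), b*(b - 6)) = 1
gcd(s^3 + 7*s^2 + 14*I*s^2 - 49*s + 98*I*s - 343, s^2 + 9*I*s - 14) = s + 7*I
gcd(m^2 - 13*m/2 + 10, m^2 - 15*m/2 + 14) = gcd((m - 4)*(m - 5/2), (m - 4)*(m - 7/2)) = m - 4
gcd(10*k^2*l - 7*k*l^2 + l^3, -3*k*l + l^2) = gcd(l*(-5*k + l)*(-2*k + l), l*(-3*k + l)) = l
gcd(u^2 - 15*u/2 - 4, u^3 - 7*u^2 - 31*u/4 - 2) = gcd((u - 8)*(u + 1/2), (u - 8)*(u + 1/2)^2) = u^2 - 15*u/2 - 4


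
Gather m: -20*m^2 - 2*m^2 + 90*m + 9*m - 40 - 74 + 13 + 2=-22*m^2 + 99*m - 99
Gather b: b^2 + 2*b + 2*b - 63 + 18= b^2 + 4*b - 45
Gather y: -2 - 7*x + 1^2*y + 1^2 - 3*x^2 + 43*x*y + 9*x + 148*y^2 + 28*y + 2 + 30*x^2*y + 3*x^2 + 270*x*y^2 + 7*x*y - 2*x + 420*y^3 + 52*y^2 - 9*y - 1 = 420*y^3 + y^2*(270*x + 200) + y*(30*x^2 + 50*x + 20)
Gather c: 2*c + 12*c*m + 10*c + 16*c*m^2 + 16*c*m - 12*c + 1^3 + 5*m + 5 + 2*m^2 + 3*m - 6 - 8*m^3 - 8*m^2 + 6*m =c*(16*m^2 + 28*m) - 8*m^3 - 6*m^2 + 14*m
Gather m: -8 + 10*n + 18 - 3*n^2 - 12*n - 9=-3*n^2 - 2*n + 1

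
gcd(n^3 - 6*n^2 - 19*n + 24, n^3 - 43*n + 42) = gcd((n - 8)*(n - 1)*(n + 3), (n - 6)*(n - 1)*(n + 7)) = n - 1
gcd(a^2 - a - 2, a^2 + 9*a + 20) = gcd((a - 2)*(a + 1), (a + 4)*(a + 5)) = 1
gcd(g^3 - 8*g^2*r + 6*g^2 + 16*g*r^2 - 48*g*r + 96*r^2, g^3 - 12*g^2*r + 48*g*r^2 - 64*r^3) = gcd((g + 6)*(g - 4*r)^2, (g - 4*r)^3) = g^2 - 8*g*r + 16*r^2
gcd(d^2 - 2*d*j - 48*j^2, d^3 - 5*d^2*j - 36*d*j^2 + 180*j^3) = d + 6*j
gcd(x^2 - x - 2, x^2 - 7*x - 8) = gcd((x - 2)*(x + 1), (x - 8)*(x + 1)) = x + 1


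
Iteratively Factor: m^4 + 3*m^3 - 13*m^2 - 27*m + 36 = (m + 3)*(m^3 - 13*m + 12) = (m - 1)*(m + 3)*(m^2 + m - 12) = (m - 1)*(m + 3)*(m + 4)*(m - 3)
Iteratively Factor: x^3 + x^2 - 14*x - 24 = (x - 4)*(x^2 + 5*x + 6) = (x - 4)*(x + 2)*(x + 3)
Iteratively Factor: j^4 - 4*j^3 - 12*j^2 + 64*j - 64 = (j - 2)*(j^3 - 2*j^2 - 16*j + 32) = (j - 4)*(j - 2)*(j^2 + 2*j - 8) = (j - 4)*(j - 2)^2*(j + 4)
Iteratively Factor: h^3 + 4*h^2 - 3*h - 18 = (h + 3)*(h^2 + h - 6) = (h - 2)*(h + 3)*(h + 3)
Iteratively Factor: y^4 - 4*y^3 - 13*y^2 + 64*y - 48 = (y + 4)*(y^3 - 8*y^2 + 19*y - 12) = (y - 4)*(y + 4)*(y^2 - 4*y + 3) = (y - 4)*(y - 3)*(y + 4)*(y - 1)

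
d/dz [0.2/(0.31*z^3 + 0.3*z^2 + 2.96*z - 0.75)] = (-0.186*z^2 - 0.12*z - 0.592)/(0.31*z^3 + 0.3*z^2 + 2.96*z - 0.75)^2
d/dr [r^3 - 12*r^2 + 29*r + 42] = 3*r^2 - 24*r + 29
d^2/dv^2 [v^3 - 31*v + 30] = 6*v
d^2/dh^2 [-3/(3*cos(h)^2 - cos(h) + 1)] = 3*(-36*sin(h)^4 + 7*sin(h)^2 - 49*cos(h)/4 + 9*cos(3*h)/4 + 25)/(3*sin(h)^2 + cos(h) - 4)^3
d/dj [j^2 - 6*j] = 2*j - 6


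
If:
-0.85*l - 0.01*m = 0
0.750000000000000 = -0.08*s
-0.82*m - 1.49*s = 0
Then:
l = -0.20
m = 17.04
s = -9.38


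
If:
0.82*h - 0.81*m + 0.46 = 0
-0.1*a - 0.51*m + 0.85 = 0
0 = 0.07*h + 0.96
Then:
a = 76.41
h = -13.71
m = -13.32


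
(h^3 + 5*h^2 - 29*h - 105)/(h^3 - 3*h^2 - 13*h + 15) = (h + 7)/(h - 1)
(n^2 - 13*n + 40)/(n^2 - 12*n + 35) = (n - 8)/(n - 7)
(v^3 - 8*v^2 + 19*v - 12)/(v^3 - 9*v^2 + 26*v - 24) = (v - 1)/(v - 2)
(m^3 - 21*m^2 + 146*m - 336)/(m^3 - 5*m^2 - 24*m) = (m^2 - 13*m + 42)/(m*(m + 3))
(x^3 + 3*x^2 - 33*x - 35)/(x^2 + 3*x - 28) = (x^2 - 4*x - 5)/(x - 4)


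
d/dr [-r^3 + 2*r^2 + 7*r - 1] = -3*r^2 + 4*r + 7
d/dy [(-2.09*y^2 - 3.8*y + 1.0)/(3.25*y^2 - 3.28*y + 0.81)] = (19.2052*y^2 - 9.8858*y + 0.202)/(10.5625*y^4 - 21.32*y^3 + 16.0234*y^2 - 5.3136*y + 0.6561)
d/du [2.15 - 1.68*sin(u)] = -1.68*cos(u)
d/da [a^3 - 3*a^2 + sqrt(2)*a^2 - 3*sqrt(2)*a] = 3*a^2 - 6*a + 2*sqrt(2)*a - 3*sqrt(2)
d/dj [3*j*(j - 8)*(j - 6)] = 9*j^2 - 84*j + 144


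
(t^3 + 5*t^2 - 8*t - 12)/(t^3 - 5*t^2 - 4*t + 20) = (t^2 + 7*t + 6)/(t^2 - 3*t - 10)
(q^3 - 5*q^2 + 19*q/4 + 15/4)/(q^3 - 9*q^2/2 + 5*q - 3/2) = (4*q^2 - 8*q - 5)/(2*(2*q^2 - 3*q + 1))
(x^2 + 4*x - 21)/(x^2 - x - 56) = (x - 3)/(x - 8)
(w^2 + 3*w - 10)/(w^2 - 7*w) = (w^2 + 3*w - 10)/(w*(w - 7))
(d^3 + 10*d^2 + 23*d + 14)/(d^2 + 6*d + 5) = (d^2 + 9*d + 14)/(d + 5)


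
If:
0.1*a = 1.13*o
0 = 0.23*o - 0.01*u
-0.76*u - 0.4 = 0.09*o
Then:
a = -0.26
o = -0.02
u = -0.52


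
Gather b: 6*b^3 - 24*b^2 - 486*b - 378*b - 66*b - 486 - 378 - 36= 6*b^3 - 24*b^2 - 930*b - 900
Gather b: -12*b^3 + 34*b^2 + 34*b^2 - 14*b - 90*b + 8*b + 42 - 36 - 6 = -12*b^3 + 68*b^2 - 96*b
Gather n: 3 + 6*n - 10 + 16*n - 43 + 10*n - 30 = 32*n - 80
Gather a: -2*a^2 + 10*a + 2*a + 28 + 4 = -2*a^2 + 12*a + 32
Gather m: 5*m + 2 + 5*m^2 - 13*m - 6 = 5*m^2 - 8*m - 4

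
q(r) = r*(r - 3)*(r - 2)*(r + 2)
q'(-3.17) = -180.50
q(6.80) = 1091.48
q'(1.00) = -1.00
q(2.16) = -1.21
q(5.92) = 536.68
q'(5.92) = 479.12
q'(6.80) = 799.17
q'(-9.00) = -3561.00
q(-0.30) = -3.87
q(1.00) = 6.00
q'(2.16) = -6.96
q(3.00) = 0.00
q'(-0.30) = 13.48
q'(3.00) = 15.00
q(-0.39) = -5.09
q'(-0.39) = 13.51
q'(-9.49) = -4141.30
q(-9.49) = 10200.71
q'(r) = r*(r - 3)*(r - 2) + r*(r - 3)*(r + 2) + r*(r - 2)*(r + 2) + (r - 3)*(r - 2)*(r + 2) = 4*r^3 - 9*r^2 - 8*r + 12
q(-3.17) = 118.31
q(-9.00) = 8316.00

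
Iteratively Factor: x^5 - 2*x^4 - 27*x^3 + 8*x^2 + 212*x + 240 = (x - 5)*(x^4 + 3*x^3 - 12*x^2 - 52*x - 48) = (x - 5)*(x + 2)*(x^3 + x^2 - 14*x - 24) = (x - 5)*(x + 2)^2*(x^2 - x - 12) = (x - 5)*(x - 4)*(x + 2)^2*(x + 3)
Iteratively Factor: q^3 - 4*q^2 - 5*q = (q)*(q^2 - 4*q - 5) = q*(q + 1)*(q - 5)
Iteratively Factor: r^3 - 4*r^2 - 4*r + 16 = (r - 2)*(r^2 - 2*r - 8) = (r - 2)*(r + 2)*(r - 4)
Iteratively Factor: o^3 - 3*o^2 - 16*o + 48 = (o + 4)*(o^2 - 7*o + 12) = (o - 4)*(o + 4)*(o - 3)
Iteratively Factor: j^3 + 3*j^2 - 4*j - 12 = (j + 2)*(j^2 + j - 6) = (j + 2)*(j + 3)*(j - 2)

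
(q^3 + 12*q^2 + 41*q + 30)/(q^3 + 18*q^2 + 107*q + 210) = (q + 1)/(q + 7)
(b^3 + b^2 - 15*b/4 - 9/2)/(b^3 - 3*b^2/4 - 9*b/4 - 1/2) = (4*b^2 + 12*b + 9)/(4*b^2 + 5*b + 1)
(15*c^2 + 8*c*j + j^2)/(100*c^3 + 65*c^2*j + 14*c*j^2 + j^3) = (3*c + j)/(20*c^2 + 9*c*j + j^2)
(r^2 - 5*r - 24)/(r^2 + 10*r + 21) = (r - 8)/(r + 7)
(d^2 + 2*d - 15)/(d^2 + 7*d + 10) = (d - 3)/(d + 2)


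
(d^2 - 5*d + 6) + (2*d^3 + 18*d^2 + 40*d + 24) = 2*d^3 + 19*d^2 + 35*d + 30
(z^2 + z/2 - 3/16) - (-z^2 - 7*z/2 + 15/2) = 2*z^2 + 4*z - 123/16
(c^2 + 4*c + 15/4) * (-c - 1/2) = -c^3 - 9*c^2/2 - 23*c/4 - 15/8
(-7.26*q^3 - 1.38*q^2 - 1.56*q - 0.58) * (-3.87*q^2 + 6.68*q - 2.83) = 28.0962*q^5 - 43.1562*q^4 + 17.3646*q^3 - 4.2708*q^2 + 0.540400000000001*q + 1.6414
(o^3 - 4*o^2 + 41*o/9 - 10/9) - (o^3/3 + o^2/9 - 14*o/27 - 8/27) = 2*o^3/3 - 37*o^2/9 + 137*o/27 - 22/27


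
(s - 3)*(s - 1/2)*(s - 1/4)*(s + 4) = s^4 + s^3/4 - 101*s^2/8 + 73*s/8 - 3/2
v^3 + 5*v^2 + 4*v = v*(v + 1)*(v + 4)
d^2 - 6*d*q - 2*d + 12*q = (d - 2)*(d - 6*q)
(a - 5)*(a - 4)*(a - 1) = a^3 - 10*a^2 + 29*a - 20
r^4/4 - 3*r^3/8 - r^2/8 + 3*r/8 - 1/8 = (r/4 + 1/4)*(r - 1)^2*(r - 1/2)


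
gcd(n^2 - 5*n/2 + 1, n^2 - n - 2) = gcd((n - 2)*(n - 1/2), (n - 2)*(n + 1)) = n - 2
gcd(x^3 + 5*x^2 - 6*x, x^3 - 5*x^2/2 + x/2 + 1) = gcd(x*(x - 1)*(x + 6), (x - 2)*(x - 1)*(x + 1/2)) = x - 1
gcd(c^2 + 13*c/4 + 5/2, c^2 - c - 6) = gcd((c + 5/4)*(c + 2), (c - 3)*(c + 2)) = c + 2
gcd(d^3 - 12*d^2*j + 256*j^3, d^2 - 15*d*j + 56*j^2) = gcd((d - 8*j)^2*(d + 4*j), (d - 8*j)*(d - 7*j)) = d - 8*j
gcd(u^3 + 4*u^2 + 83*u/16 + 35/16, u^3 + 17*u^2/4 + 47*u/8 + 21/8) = u^2 + 11*u/4 + 7/4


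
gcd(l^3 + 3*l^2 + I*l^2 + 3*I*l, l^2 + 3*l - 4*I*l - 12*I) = l + 3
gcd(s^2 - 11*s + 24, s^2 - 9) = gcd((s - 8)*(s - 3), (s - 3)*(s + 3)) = s - 3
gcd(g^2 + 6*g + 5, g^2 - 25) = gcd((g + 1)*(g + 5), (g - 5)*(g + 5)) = g + 5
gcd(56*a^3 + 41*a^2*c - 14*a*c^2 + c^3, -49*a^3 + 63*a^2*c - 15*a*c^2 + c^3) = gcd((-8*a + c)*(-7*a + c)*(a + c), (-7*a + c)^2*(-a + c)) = 7*a - c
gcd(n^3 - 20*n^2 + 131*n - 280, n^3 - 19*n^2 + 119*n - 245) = n^2 - 12*n + 35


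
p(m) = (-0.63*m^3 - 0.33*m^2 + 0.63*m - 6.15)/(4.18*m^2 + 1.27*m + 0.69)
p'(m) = (-8.36*m - 1.27)*(-0.63*m^3 - 0.33*m^2 + 0.63*m - 6.15)/(4.18*m^2 + 1.27*m + 0.69)^2 + (-1.89*m^2 - 0.66*m + 0.63)/(4.18*m^2 + 1.27*m + 0.69)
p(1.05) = -0.99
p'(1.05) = 1.18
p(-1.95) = -0.28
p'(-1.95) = -0.67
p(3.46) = -0.62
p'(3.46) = -0.10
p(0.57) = -2.17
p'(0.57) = 4.59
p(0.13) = -6.56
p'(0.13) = 17.26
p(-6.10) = 0.81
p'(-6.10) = -0.17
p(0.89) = -1.23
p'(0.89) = 1.80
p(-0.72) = -3.37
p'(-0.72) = -8.17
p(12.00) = -1.84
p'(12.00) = -0.15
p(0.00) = -8.91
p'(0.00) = 17.32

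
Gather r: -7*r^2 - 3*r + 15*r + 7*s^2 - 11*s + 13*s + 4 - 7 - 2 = -7*r^2 + 12*r + 7*s^2 + 2*s - 5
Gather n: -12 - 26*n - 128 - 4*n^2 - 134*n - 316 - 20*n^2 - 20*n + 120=-24*n^2 - 180*n - 336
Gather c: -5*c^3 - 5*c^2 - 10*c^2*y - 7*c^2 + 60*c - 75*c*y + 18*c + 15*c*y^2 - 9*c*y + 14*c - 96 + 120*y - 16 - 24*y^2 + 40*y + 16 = -5*c^3 + c^2*(-10*y - 12) + c*(15*y^2 - 84*y + 92) - 24*y^2 + 160*y - 96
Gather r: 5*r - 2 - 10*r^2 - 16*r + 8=-10*r^2 - 11*r + 6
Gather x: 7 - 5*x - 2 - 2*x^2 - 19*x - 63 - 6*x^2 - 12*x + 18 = -8*x^2 - 36*x - 40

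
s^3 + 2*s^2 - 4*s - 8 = (s - 2)*(s + 2)^2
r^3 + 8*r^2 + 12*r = r*(r + 2)*(r + 6)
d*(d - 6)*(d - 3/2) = d^3 - 15*d^2/2 + 9*d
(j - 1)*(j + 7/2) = j^2 + 5*j/2 - 7/2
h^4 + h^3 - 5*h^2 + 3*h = h*(h - 1)^2*(h + 3)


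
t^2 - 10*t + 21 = (t - 7)*(t - 3)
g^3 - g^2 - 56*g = g*(g - 8)*(g + 7)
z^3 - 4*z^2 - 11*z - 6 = (z - 6)*(z + 1)^2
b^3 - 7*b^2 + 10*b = b*(b - 5)*(b - 2)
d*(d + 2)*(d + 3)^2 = d^4 + 8*d^3 + 21*d^2 + 18*d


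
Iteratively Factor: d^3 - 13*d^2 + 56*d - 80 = (d - 5)*(d^2 - 8*d + 16) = (d - 5)*(d - 4)*(d - 4)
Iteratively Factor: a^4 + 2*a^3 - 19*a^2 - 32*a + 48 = (a - 4)*(a^3 + 6*a^2 + 5*a - 12) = (a - 4)*(a + 4)*(a^2 + 2*a - 3) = (a - 4)*(a + 3)*(a + 4)*(a - 1)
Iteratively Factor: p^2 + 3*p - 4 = (p + 4)*(p - 1)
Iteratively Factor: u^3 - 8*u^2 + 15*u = (u - 3)*(u^2 - 5*u) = (u - 5)*(u - 3)*(u)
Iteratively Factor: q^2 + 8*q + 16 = (q + 4)*(q + 4)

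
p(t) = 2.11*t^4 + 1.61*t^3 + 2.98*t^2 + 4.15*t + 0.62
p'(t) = 8.44*t^3 + 4.83*t^2 + 5.96*t + 4.15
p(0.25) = 1.88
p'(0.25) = 6.07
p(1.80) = 49.28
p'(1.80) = 79.75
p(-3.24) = 196.22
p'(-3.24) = -251.52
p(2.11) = 79.59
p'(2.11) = 117.51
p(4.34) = 954.96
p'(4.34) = 810.93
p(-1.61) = 9.12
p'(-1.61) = -28.15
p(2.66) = 168.68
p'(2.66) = 213.03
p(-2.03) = 26.84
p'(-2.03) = -58.65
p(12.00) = 47014.58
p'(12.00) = 15355.51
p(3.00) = 254.27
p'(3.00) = 293.38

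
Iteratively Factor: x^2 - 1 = (x + 1)*(x - 1)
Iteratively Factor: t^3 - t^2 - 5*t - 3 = (t + 1)*(t^2 - 2*t - 3) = (t + 1)^2*(t - 3)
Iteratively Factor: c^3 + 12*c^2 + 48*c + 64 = (c + 4)*(c^2 + 8*c + 16) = (c + 4)^2*(c + 4)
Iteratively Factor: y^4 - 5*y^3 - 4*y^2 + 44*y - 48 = (y - 4)*(y^3 - y^2 - 8*y + 12) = (y - 4)*(y - 2)*(y^2 + y - 6) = (y - 4)*(y - 2)*(y + 3)*(y - 2)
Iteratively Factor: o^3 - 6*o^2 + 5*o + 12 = (o + 1)*(o^2 - 7*o + 12) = (o - 4)*(o + 1)*(o - 3)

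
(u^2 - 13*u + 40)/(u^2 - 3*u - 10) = (u - 8)/(u + 2)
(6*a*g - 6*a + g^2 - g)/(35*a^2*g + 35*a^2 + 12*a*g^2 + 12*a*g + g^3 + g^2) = (6*a*g - 6*a + g^2 - g)/(35*a^2*g + 35*a^2 + 12*a*g^2 + 12*a*g + g^3 + g^2)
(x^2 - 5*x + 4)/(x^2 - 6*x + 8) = (x - 1)/(x - 2)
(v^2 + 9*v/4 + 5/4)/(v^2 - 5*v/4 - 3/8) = 2*(4*v^2 + 9*v + 5)/(8*v^2 - 10*v - 3)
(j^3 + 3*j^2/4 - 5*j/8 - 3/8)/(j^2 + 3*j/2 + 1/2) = j - 3/4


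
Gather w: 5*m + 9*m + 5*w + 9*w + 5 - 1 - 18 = 14*m + 14*w - 14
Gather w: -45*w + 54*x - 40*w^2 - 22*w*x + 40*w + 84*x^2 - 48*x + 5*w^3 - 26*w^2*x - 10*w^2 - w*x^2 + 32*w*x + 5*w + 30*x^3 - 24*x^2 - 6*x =5*w^3 + w^2*(-26*x - 50) + w*(-x^2 + 10*x) + 30*x^3 + 60*x^2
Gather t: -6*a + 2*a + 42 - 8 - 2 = 32 - 4*a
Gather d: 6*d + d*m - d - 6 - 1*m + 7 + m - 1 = d*(m + 5)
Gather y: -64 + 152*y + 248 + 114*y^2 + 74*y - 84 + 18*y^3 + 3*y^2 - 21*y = 18*y^3 + 117*y^2 + 205*y + 100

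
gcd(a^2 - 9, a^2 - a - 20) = 1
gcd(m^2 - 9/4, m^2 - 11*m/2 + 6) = m - 3/2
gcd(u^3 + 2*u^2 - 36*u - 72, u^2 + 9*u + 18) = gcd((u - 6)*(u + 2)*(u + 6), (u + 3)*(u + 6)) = u + 6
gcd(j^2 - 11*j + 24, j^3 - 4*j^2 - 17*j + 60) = j - 3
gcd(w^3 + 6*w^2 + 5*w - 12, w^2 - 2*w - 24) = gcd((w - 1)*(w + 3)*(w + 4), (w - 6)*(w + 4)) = w + 4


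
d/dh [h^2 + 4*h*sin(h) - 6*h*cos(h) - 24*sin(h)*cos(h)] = 6*h*sin(h) + 4*h*cos(h) + 2*h + 4*sin(h) - 6*cos(h) - 24*cos(2*h)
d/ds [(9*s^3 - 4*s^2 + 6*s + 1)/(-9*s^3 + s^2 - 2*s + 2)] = (-27*s^4 + 72*s^3 + 83*s^2 - 18*s + 14)/(81*s^6 - 18*s^5 + 37*s^4 - 40*s^3 + 8*s^2 - 8*s + 4)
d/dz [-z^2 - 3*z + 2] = -2*z - 3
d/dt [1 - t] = -1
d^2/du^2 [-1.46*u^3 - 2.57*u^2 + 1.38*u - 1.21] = -8.76*u - 5.14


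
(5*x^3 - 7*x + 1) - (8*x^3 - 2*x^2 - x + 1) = -3*x^3 + 2*x^2 - 6*x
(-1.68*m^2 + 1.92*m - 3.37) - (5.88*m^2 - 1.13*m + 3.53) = -7.56*m^2 + 3.05*m - 6.9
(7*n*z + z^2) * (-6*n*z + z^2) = -42*n^2*z^2 + n*z^3 + z^4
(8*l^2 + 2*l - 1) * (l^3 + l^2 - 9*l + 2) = 8*l^5 + 10*l^4 - 71*l^3 - 3*l^2 + 13*l - 2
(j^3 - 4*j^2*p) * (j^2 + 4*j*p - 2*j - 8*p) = j^5 - 2*j^4 - 16*j^3*p^2 + 32*j^2*p^2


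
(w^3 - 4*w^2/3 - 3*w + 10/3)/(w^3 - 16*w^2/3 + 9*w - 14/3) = (3*w + 5)/(3*w - 7)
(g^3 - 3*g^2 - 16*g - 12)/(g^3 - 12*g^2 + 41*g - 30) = (g^2 + 3*g + 2)/(g^2 - 6*g + 5)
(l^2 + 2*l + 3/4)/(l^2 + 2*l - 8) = (l^2 + 2*l + 3/4)/(l^2 + 2*l - 8)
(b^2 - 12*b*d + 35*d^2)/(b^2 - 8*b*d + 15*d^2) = (b - 7*d)/(b - 3*d)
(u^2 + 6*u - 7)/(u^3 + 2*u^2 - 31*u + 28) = 1/(u - 4)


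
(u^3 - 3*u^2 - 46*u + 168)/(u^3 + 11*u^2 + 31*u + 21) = (u^2 - 10*u + 24)/(u^2 + 4*u + 3)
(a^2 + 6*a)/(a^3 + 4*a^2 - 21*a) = (a + 6)/(a^2 + 4*a - 21)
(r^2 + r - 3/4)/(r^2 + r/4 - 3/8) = 2*(2*r + 3)/(4*r + 3)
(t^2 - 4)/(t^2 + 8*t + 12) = (t - 2)/(t + 6)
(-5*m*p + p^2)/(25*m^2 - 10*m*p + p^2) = p/(-5*m + p)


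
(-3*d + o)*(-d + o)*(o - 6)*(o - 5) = 3*d^2*o^2 - 33*d^2*o + 90*d^2 - 4*d*o^3 + 44*d*o^2 - 120*d*o + o^4 - 11*o^3 + 30*o^2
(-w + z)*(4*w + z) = -4*w^2 + 3*w*z + z^2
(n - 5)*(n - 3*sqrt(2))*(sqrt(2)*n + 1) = sqrt(2)*n^3 - 5*sqrt(2)*n^2 - 5*n^2 - 3*sqrt(2)*n + 25*n + 15*sqrt(2)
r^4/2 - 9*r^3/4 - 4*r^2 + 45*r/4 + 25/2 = (r/2 + 1/2)*(r - 5)*(r - 5/2)*(r + 2)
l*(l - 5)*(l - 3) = l^3 - 8*l^2 + 15*l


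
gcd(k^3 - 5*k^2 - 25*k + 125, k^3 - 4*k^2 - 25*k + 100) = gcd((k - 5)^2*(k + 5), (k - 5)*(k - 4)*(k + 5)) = k^2 - 25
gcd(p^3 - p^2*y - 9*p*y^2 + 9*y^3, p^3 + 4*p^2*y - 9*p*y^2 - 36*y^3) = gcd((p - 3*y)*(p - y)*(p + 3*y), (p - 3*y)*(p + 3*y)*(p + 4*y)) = -p^2 + 9*y^2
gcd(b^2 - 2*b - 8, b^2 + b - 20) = b - 4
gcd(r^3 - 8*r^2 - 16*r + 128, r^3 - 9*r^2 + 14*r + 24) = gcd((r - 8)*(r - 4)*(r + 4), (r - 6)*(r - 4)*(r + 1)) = r - 4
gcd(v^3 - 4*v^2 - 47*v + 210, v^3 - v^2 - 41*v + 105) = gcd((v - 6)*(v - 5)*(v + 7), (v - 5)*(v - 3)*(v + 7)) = v^2 + 2*v - 35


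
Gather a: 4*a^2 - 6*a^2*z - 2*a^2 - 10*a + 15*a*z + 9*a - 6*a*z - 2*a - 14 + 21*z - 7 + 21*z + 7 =a^2*(2 - 6*z) + a*(9*z - 3) + 42*z - 14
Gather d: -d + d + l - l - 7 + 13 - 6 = 0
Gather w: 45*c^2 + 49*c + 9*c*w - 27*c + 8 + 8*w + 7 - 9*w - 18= 45*c^2 + 22*c + w*(9*c - 1) - 3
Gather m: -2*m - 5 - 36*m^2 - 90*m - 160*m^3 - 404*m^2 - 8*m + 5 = -160*m^3 - 440*m^2 - 100*m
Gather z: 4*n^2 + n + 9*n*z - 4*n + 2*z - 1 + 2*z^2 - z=4*n^2 - 3*n + 2*z^2 + z*(9*n + 1) - 1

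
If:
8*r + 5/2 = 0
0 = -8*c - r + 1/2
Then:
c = 13/128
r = -5/16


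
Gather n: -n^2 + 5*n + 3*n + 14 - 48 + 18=-n^2 + 8*n - 16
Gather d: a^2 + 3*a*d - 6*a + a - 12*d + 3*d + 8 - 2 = a^2 - 5*a + d*(3*a - 9) + 6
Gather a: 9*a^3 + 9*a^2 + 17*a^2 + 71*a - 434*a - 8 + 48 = 9*a^3 + 26*a^2 - 363*a + 40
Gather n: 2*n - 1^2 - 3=2*n - 4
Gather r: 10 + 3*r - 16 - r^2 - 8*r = -r^2 - 5*r - 6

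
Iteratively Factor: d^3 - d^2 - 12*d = (d)*(d^2 - d - 12) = d*(d + 3)*(d - 4)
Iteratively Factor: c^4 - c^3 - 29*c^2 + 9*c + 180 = (c - 5)*(c^3 + 4*c^2 - 9*c - 36) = (c - 5)*(c - 3)*(c^2 + 7*c + 12) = (c - 5)*(c - 3)*(c + 4)*(c + 3)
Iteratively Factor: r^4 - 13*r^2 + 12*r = (r)*(r^3 - 13*r + 12) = r*(r - 1)*(r^2 + r - 12) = r*(r - 3)*(r - 1)*(r + 4)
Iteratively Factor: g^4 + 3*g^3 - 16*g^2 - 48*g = (g + 3)*(g^3 - 16*g) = (g - 4)*(g + 3)*(g^2 + 4*g) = (g - 4)*(g + 3)*(g + 4)*(g)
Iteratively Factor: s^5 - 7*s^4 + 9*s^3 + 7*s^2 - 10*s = (s - 1)*(s^4 - 6*s^3 + 3*s^2 + 10*s) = s*(s - 1)*(s^3 - 6*s^2 + 3*s + 10) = s*(s - 1)*(s + 1)*(s^2 - 7*s + 10) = s*(s - 2)*(s - 1)*(s + 1)*(s - 5)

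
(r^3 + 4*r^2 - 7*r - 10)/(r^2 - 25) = (r^2 - r - 2)/(r - 5)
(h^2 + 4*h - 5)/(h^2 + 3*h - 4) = (h + 5)/(h + 4)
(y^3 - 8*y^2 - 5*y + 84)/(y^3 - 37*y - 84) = (y - 4)/(y + 4)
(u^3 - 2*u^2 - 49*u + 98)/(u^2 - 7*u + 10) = (u^2 - 49)/(u - 5)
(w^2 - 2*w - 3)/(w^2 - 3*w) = (w + 1)/w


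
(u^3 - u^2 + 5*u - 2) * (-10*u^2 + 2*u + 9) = -10*u^5 + 12*u^4 - 43*u^3 + 21*u^2 + 41*u - 18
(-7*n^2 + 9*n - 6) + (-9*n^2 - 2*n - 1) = -16*n^2 + 7*n - 7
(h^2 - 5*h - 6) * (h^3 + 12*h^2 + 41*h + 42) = h^5 + 7*h^4 - 25*h^3 - 235*h^2 - 456*h - 252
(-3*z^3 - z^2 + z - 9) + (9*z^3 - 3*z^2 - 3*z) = 6*z^3 - 4*z^2 - 2*z - 9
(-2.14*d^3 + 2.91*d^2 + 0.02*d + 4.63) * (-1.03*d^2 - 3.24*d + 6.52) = 2.2042*d^5 + 3.9363*d^4 - 23.4018*d^3 + 14.1395*d^2 - 14.8708*d + 30.1876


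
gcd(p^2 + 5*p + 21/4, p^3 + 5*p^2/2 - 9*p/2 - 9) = p + 3/2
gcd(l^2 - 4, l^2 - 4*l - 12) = l + 2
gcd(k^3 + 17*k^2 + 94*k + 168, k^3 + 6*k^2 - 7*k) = k + 7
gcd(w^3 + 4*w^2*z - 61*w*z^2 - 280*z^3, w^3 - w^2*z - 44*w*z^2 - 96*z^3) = -w + 8*z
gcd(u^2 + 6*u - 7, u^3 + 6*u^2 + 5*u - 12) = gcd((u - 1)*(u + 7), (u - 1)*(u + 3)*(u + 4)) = u - 1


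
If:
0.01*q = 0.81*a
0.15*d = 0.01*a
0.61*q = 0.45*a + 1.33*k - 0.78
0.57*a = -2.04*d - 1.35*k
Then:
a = -0.02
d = -0.00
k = 0.01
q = -1.27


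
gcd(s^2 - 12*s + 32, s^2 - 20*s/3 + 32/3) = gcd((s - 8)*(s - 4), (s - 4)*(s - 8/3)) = s - 4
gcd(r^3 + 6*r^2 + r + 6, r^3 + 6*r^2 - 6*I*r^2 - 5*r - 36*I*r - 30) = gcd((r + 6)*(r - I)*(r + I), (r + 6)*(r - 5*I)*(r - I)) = r^2 + r*(6 - I) - 6*I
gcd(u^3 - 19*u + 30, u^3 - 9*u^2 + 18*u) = u - 3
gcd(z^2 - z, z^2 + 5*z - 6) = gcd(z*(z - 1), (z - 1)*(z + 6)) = z - 1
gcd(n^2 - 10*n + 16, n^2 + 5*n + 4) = 1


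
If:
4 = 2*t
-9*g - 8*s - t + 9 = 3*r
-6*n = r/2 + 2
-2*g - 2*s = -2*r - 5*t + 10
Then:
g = 7/12 - 11*s/12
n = -s/144 - 55/144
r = s/12 + 7/12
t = 2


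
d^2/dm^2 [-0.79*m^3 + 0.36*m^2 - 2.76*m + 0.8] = 0.72 - 4.74*m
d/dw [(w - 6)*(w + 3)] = 2*w - 3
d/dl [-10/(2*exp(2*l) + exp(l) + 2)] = (40*exp(l) + 10)*exp(l)/(2*exp(2*l) + exp(l) + 2)^2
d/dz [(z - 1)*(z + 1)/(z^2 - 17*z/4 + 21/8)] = 16*(-17*z^2 + 29*z - 17)/(64*z^4 - 544*z^3 + 1492*z^2 - 1428*z + 441)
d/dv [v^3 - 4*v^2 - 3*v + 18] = 3*v^2 - 8*v - 3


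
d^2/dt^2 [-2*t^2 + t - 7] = -4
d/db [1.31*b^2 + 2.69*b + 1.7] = 2.62*b + 2.69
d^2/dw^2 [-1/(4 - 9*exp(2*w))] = (324*exp(2*w) + 144)*exp(2*w)/(9*exp(2*w) - 4)^3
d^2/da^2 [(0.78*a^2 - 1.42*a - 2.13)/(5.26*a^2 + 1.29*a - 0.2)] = (-2.8421709430404e-14*a^4 - 89.161208*a^3 - 348.668568*a^2 - 95.680452*a - 12.240906)/(145.531576*a^6 + 107.073612*a^5 + 9.658938*a^4 - 5.995791*a^3 - 0.36726*a^2 + 0.1548*a - 0.008)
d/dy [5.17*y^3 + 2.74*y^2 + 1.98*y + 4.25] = 15.51*y^2 + 5.48*y + 1.98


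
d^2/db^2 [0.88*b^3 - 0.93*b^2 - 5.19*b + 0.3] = 5.28*b - 1.86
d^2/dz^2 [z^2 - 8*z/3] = 2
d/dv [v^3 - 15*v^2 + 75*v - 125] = 3*v^2 - 30*v + 75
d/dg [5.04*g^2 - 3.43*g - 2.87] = 10.08*g - 3.43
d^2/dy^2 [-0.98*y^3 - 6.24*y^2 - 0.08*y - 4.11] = -5.88*y - 12.48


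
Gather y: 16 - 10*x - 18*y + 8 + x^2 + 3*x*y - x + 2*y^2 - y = x^2 - 11*x + 2*y^2 + y*(3*x - 19) + 24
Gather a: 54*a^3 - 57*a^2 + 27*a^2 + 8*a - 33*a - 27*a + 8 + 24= 54*a^3 - 30*a^2 - 52*a + 32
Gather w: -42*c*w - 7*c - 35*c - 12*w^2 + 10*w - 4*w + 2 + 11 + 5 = -42*c - 12*w^2 + w*(6 - 42*c) + 18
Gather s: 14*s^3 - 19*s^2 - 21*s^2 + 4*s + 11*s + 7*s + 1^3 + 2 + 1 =14*s^3 - 40*s^2 + 22*s + 4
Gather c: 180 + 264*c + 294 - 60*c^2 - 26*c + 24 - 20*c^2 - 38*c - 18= -80*c^2 + 200*c + 480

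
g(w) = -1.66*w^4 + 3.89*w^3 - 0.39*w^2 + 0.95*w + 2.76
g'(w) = -6.64*w^3 + 11.67*w^2 - 0.78*w + 0.95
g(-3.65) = -489.69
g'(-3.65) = 482.15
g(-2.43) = -115.55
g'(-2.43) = 167.03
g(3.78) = -128.02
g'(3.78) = -193.88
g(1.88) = 8.28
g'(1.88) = -3.39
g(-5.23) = -1811.34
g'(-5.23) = 1274.13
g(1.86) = 8.34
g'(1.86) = -2.85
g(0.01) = 2.77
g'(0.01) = 0.94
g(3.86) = -144.18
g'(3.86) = -210.07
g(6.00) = -1316.70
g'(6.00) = -1017.85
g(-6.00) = -3008.58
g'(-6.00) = 1859.99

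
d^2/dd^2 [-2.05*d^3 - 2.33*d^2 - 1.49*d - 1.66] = -12.3*d - 4.66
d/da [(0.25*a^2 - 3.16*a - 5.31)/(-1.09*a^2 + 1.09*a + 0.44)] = (-3.1719*a^2 - 11.3558*a + 4.3975)/(1.1881*a^4 - 2.3762*a^3 + 0.2289*a^2 + 0.9592*a + 0.1936)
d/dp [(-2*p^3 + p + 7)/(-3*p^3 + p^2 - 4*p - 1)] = (-2*p^4 + 22*p^3 + 68*p^2 - 14*p + 27)/(9*p^6 - 6*p^5 + 25*p^4 - 2*p^3 + 14*p^2 + 8*p + 1)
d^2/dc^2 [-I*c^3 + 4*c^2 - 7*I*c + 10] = -6*I*c + 8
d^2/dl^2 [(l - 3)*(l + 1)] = 2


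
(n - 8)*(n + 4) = n^2 - 4*n - 32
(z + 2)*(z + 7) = z^2 + 9*z + 14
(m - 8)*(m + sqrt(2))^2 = m^3 - 8*m^2 + 2*sqrt(2)*m^2 - 16*sqrt(2)*m + 2*m - 16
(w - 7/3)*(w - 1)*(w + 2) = w^3 - 4*w^2/3 - 13*w/3 + 14/3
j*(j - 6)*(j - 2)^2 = j^4 - 10*j^3 + 28*j^2 - 24*j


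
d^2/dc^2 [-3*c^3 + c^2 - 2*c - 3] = 2 - 18*c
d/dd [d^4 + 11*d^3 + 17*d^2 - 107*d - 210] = 4*d^3 + 33*d^2 + 34*d - 107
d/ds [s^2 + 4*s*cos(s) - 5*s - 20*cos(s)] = -4*s*sin(s) + 2*s + 20*sin(s) + 4*cos(s) - 5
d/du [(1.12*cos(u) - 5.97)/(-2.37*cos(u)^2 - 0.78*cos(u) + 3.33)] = (-2.6544*cos(u)^2 + 28.2978*cos(u) + 0.927)*sin(u)/(5.6169*cos(u)^4 + 3.6972*cos(u)^3 - 15.1758*cos(u)^2 - 5.1948*cos(u) + 11.0889)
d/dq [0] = 0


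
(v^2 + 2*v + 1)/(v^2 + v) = (v + 1)/v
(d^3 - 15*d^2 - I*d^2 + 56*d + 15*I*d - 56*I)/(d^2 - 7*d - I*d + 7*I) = d - 8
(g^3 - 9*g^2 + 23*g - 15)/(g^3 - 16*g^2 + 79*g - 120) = (g - 1)/(g - 8)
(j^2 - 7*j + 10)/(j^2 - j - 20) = (j - 2)/(j + 4)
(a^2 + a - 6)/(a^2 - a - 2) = (a + 3)/(a + 1)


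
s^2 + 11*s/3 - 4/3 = (s - 1/3)*(s + 4)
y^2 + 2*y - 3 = (y - 1)*(y + 3)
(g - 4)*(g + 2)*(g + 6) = g^3 + 4*g^2 - 20*g - 48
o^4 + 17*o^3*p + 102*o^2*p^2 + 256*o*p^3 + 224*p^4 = (o + 2*p)*(o + 4*p)^2*(o + 7*p)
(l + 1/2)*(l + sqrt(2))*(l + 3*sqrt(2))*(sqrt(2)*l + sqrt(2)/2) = sqrt(2)*l^4 + sqrt(2)*l^3 + 8*l^3 + 8*l^2 + 25*sqrt(2)*l^2/4 + 2*l + 6*sqrt(2)*l + 3*sqrt(2)/2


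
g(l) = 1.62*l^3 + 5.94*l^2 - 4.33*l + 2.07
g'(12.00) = 838.07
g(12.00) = 3604.83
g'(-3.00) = 3.77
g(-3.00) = 24.78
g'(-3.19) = 7.23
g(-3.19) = 23.74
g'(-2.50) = -3.66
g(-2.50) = 24.71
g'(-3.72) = 18.73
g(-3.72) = 16.98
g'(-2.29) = -6.05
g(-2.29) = 23.68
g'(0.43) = 1.68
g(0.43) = 1.44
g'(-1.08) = -11.49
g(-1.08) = 11.63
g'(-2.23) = -6.65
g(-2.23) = 23.30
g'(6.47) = 275.98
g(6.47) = 661.47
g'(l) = 4.86*l^2 + 11.88*l - 4.33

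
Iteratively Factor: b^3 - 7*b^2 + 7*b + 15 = (b + 1)*(b^2 - 8*b + 15) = (b - 5)*(b + 1)*(b - 3)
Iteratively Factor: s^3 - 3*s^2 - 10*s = (s + 2)*(s^2 - 5*s) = (s - 5)*(s + 2)*(s)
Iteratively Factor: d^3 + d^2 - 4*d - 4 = (d + 2)*(d^2 - d - 2) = (d + 1)*(d + 2)*(d - 2)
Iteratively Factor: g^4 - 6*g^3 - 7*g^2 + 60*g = (g - 5)*(g^3 - g^2 - 12*g) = g*(g - 5)*(g^2 - g - 12) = g*(g - 5)*(g + 3)*(g - 4)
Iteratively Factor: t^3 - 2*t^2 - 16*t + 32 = (t - 2)*(t^2 - 16) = (t - 2)*(t + 4)*(t - 4)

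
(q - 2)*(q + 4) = q^2 + 2*q - 8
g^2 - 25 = (g - 5)*(g + 5)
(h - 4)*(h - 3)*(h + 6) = h^3 - h^2 - 30*h + 72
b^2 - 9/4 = (b - 3/2)*(b + 3/2)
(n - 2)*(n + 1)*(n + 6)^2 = n^4 + 11*n^3 + 22*n^2 - 60*n - 72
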